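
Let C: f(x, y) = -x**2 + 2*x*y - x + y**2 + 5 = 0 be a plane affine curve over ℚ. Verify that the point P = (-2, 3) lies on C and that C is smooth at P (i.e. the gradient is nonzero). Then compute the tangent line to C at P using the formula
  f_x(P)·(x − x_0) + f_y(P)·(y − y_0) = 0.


Tangent line at P: 9*x + 2*y + 12 = 0.

Step 1: f(-2, 3) = 0, so P lies on C.
Step 2: partial derivatives
  f_x(x, y) = -2*x + 2*y - 1, f_y(x, y) = 2*x + 2*y.
  f_x(P) = 9, f_y(P) = 2 (gradient nonzero, so P is smooth).
Step 3: tangent line at P: 9·(x − -2) + 2·(y − 3) = 0.
Expanding: 9*x + 2*y + 12 = 0.


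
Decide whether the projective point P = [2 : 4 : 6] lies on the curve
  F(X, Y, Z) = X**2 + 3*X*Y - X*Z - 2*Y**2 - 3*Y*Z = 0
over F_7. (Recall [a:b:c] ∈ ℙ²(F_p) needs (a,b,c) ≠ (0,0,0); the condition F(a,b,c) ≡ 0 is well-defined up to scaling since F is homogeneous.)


F(2,4,6) ≡ 3 (mod 7); P is NOT on the curve.

Evaluate F(2, 4, 6) term-by-term (mod 7).
  X**2 ↦ 1·4·1·1 = 4
  3*X*Y ↦ 3·2·4·1 = 24
  -X*Z ↦ -1·2·1·6 = -12
  -2*Y**2 ↦ -2·1·16·1 = -32
  -3*Y*Z ↦ -3·1·4·6 = -72
Sum: F(2, 4, 6) = (4) + (24) + (-12) + (-32) + (-72) = -88.
Reducing mod 7: -88 ≡ 3 (mod 7).
Since F(a, b, c) ≡ 3 ≠ 0 (mod 7), P does NOT lie on the curve.


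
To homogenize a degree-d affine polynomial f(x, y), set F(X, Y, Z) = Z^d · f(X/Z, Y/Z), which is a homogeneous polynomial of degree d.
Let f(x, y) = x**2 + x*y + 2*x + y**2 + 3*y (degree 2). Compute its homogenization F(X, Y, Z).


F(X, Y, Z) = X**2 + X*Y + 2*X*Z + Y**2 + 3*Y*Z

deg(f) = 2.
Substitute x = X/Z, y = Y/Z into f, then multiply by Z^2.
  monomial 1·x^2·y^0 ↦ 1·X^2·Y^0·Z^0.
  monomial 1·x^1·y^1 ↦ 1·X^1·Y^1·Z^0.
  monomial 2·x^1·y^0 ↦ 2·X^1·Y^0·Z^1.
  monomial 1·x^0·y^2 ↦ 1·X^0·Y^2·Z^0.
  monomial 3·x^0·y^1 ↦ 3·X^0·Y^1·Z^1.
Collecting: F(X, Y, Z) = X**2 + X*Y + 2*X*Z + Y**2 + 3*Y*Z.


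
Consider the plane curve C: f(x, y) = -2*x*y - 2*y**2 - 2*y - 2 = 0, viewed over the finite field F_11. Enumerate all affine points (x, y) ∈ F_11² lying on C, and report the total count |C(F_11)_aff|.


Affine F_11-points: {(1, 10), (2, 2), (2, 6), (3, 3), (3, 4), (6, 7), (6, 8), (7, 5), (7, 9), (8, 1)}; count = 10.

For each of the 121 pairs (x, y) ∈ F_11², evaluate f(x, y) mod 11. Record the zeros.
  x = 0: [0↦9, 1↦5, 2↦8, 3↦7, 4↦2, 5↦4, 6↦2, 7↦7, 8↦8, 9↦5, 10↦9]  zeros at y ∈ ∅
  x = 1: [0↦9, 1↦3, 2↦4, 3↦1, 4↦5, 5↦5, 6↦1, 7↦4, 8↦3, 9↦9, 10↦0]  zeros at y ∈ {10}
  x = 2: [0↦9, 1↦1, 2↦0, 3↦6, 4↦8, 5↦6, 6↦0, 7↦1, 8↦9, 9↦2, 10↦2]  zeros at y ∈ {2, 6}
  x = 3: [0↦9, 1↦10, 2↦7, 3↦0, 4↦0, 5↦7, 6↦10, 7↦9, 8↦4, 9↦6, 10↦4]  zeros at y ∈ {3, 4}
  x = 4: [0↦9, 1↦8, 2↦3, 3↦5, 4↦3, 5↦8, 6↦9, 7↦6, 8↦10, 9↦10, 10↦6]  zeros at y ∈ ∅
  x = 5: [0↦9, 1↦6, 2↦10, 3↦10, 4↦6, 5↦9, 6↦8, 7↦3, 8↦5, 9↦3, 10↦8]  zeros at y ∈ ∅
  x = 6: [0↦9, 1↦4, 2↦6, 3↦4, 4↦9, 5↦10, 6↦7, 7↦0, 8↦0, 9↦7, 10↦10]  zeros at y ∈ {7, 8}
  x = 7: [0↦9, 1↦2, 2↦2, 3↦9, 4↦1, 5↦0, 6↦6, 7↦8, 8↦6, 9↦0, 10↦1]  zeros at y ∈ {5, 9}
  x = 8: [0↦9, 1↦0, 2↦9, 3↦3, 4↦4, 5↦1, 6↦5, 7↦5, 8↦1, 9↦4, 10↦3]  zeros at y ∈ {1}
  x = 9: [0↦9, 1↦9, 2↦5, 3↦8, 4↦7, 5↦2, 6↦4, 7↦2, 8↦7, 9↦8, 10↦5]  zeros at y ∈ ∅
  x = 10: [0↦9, 1↦7, 2↦1, 3↦2, 4↦10, 5↦3, 6↦3, 7↦10, 8↦2, 9↦1, 10↦7]  zeros at y ∈ ∅
Collecting zeros: affine points = {(1, 10), (2, 2), (2, 6), (3, 3), (3, 4), (6, 7), (6, 8), (7, 5), (7, 9), (8, 1)}.
Total count |C(F_11)_aff| = 10.


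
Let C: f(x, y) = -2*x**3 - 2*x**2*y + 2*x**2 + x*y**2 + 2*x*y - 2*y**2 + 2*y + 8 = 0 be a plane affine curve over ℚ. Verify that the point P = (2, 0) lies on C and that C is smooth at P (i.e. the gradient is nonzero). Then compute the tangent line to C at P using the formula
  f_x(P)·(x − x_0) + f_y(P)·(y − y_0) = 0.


Tangent line at P: -16*x - 2*y + 32 = 0.

Step 1: f(2, 0) = 0, so P lies on C.
Step 2: partial derivatives
  f_x(x, y) = -6*x**2 - 4*x*y + 4*x + y**2 + 2*y, f_y(x, y) = -2*x**2 + 2*x*y + 2*x - 4*y + 2.
  f_x(P) = -16, f_y(P) = -2 (gradient nonzero, so P is smooth).
Step 3: tangent line at P: -16·(x − 2) + -2·(y − 0) = 0.
Expanding: -16*x - 2*y + 32 = 0.


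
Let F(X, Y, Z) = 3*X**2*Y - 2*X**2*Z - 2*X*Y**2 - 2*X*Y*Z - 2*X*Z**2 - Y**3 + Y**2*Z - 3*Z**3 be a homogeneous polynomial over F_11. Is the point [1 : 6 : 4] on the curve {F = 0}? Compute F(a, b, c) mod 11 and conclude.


F(1,6,4) ≡ 1 (mod 11); P is NOT on the curve.

Evaluate F(1, 6, 4) term-by-term (mod 11).
  3*X**2*Y ↦ 3·1·6·1 = 18
  -2*X**2*Z ↦ -2·1·1·4 = -8
  -2*X*Y**2 ↦ -2·1·36·1 = -72
  -2*X*Y*Z ↦ -2·1·6·4 = -48
  -2*X*Z**2 ↦ -2·1·1·16 = -32
  -Y**3 ↦ -1·1·216·1 = -216
  Y**2*Z ↦ 1·1·36·4 = 144
  -3*Z**3 ↦ -3·1·1·64 = -192
Sum: F(1, 6, 4) = (18) + (-8) + (-72) + (-48) + (-32) + (-216) + (144) + (-192) = -406.
Reducing mod 11: -406 ≡ 1 (mod 11).
Since F(a, b, c) ≡ 1 ≠ 0 (mod 11), P does NOT lie on the curve.


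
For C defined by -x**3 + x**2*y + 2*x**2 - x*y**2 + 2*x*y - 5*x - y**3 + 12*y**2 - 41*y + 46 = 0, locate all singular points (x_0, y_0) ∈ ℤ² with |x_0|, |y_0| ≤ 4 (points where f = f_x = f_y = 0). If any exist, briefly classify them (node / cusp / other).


Singular points: {(2, 3)}; classification: node.

Compute partial derivatives:
  f_x = -3*x**2 + 2*x*y + 4*x - y**2 + 2*y - 5.
  f_y = x**2 - 2*x*y + 2*x - 3*y**2 + 24*y - 41.
Scan x_0 ∈ {−4, ..., 4}. For each x_0, f_y(x_0, y) is a polynomial in y; find its integer roots y ∈ {−4, ..., 4}, then test f_x and f at those candidates.
  x = -4: f_y(-4, y) = -3*y**2 + 32*y - 33; no integer root y with |y| ≤ 4.
  x = -3: f_y(-3, y) = -3*y**2 + 30*y - 38; no integer root y with |y| ≤ 4.
  x = -2: f_y(-2, y) = -3*y**2 + 28*y - 41; no integer root y with |y| ≤ 4.
  x = -1: f_y(-1, y) = -3*y**2 + 26*y - 42; no integer root y with |y| ≤ 4.
  x = 0: f_y(0, y) = -3*y**2 + 24*y - 41; no integer root y with |y| ≤ 4.
  x = 1: f_y(1, y) = -3*y**2 + 22*y - 38; no integer root y with |y| ≤ 4.
  x = 2: f_y(2, y) = -3*y**2 + 20*y - 33; vanishes at y ∈ {3}. (2, 3): f_x = 0, f = 0 — SINGULAR.
  x = 3: f_y(3, y) = -3*y**2 + 18*y - 26; no integer root y with |y| ≤ 4.
  x = 4: f_y(4, y) = -3*y**2 + 16*y - 17; no integer root y with |y| ≤ 4.
Only singular point on the grid: (2, 3).
Classify: substitute x = 2 + u, y = 3 + v and expand: f = -u**3 + u**2*v - u**2 - u*v**2 - v**3 + v**2.
No constant or linear terms (consistent with a singular point). Quadratic part: -u**2 + v**2. Cubic part: -u**3 + u**2*v - u*v**2 - v**3.
The quadratic part v**2 - u**2 = (v − u)(v + u) splits into two distinct linear factors, so there are two distinct tangent lines y − 3 = ±(x − 2) — this is a node (ordinary double point).
Classification: node.


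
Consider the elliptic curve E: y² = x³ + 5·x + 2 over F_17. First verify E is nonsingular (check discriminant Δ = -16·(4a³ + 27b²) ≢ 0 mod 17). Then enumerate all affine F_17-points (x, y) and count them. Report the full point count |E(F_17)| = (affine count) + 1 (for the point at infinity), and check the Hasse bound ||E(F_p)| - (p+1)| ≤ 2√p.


Affine points = {(0, 6), (0, 11), (1, 5), (1, 12), (4, 1), (4, 16), (5, 4), (5, 13), (10, 7), (10, 10), (15, 1), (15, 16), (16, 8), (16, 9)}; affine count = 14; |E(F_17)| = 15.

Discriminant check: Δ ∝ 4a³ + 27b² = 4·5³ + 27·2² = 4·125 + 27·4 ≡ 13 (mod 17). Nonzero ⇒ E is nonsingular.
For each x ∈ F_17, compute rhs = x³ + 5·x + 2 mod 17, then count y ∈ F_17 with y² ≡ rhs.
  x = 0: rhs = 2, matching y values: 6, 11 (2 points).
  x = 1: rhs = 8, matching y values: 5, 12 (2 points).
  x = 2: rhs = 3, matching y values: none (0 points).
  x = 3: rhs = 10, matching y values: none (0 points).
  x = 4: rhs = 1, matching y values: 1, 16 (2 points).
  x = 5: rhs = 16, matching y values: 4, 13 (2 points).
  x = 6: rhs = 10, matching y values: none (0 points).
  x = 7: rhs = 6, matching y values: none (0 points).
  x = 8: rhs = 10, matching y values: none (0 points).
  x = 9: rhs = 11, matching y values: none (0 points).
  x = 10: rhs = 15, matching y values: 7, 10 (2 points).
  x = 11: rhs = 11, matching y values: none (0 points).
  x = 12: rhs = 5, matching y values: none (0 points).
  x = 13: rhs = 3, matching y values: none (0 points).
  x = 14: rhs = 11, matching y values: none (0 points).
  x = 15: rhs = 1, matching y values: 1, 16 (2 points).
  x = 16: rhs = 13, matching y values: 8, 9 (2 points).
Total affine count: 14.
Full point count |E(F_17)| = 14 + 1 = 15.
Hasse bound: |15 − (17+1)| = |-3| = 3 ≤ 2√17 ≈ 8.2462 ✓.


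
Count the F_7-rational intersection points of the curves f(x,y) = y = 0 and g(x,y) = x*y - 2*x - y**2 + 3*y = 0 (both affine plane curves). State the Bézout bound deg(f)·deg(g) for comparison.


Common zeros: {(0, 0)}; count = 1; Bézout bound = 2.

deg(f) = 1, deg(g) = 2, so Bézout bound = 2.
Scan x ∈ F_7. For each x, list the y ∈ F_7 with f(x, y) ≡ 0 and those with g(x, y) ≡ 0 (mod 7); the common zeros in that column are the intersection.
  x = 0: f ≡ 0 at y ∈ {0}; g ≡ 0 at y ∈ {0, 3}; common: {0}.
  x = 1: f ≡ 0 at y ∈ {0}; g ≡ 0 at y ∈ {5, 6}; common: ∅.
  x = 2: f ≡ 0 at y ∈ {0}; g ≡ 0 at y ∈ {1, 4}; common: ∅.
  x = 3: f ≡ 0 at y ∈ {0}; g ≡ 0 at y ∈ ∅; common: ∅.
  x = 4: f ≡ 0 at y ∈ {0}; g ≡ 0 at y ∈ ∅; common: ∅.
  x = 5: f ≡ 0 at y ∈ {0}; g ≡ 0 at y ∈ ∅; common: ∅.
  x = 6: f ≡ 0 at y ∈ {0}; g ≡ 0 at y ∈ ∅; common: ∅.
Collecting: common zeros = {(0, 0)}, so the count is 1.
Comparison with the Bézout bound: 1 ≤ 2 = deg(f)·deg(g), as expected for curves with no common component (the affine F_7-count falls short of the bound because intersections may lie at infinity, over extension fields, or carry multiplicity).


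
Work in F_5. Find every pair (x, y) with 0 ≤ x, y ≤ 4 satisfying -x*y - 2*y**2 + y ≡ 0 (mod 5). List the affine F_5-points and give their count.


Affine F_5-points: {(0, 0), (0, 3), (1, 0), (2, 0), (2, 2), (3, 0), (3, 4), (4, 0), (4, 1)}; count = 9.

For each of the 25 pairs (x, y) ∈ F_5², evaluate f(x, y) mod 5. Record the zeros.
  x = 0: [0↦0, 1↦4, 2↦4, 3↦0, 4↦2]  zeros at y ∈ {0, 3}
  x = 1: [0↦0, 1↦3, 2↦2, 3↦2, 4↦3]  zeros at y ∈ {0}
  x = 2: [0↦0, 1↦2, 2↦0, 3↦4, 4↦4]  zeros at y ∈ {0, 2}
  x = 3: [0↦0, 1↦1, 2↦3, 3↦1, 4↦0]  zeros at y ∈ {0, 4}
  x = 4: [0↦0, 1↦0, 2↦1, 3↦3, 4↦1]  zeros at y ∈ {0, 1}
Collecting zeros: affine points = {(0, 0), (0, 3), (1, 0), (2, 0), (2, 2), (3, 0), (3, 4), (4, 0), (4, 1)}.
Total count |C(F_5)_aff| = 9.


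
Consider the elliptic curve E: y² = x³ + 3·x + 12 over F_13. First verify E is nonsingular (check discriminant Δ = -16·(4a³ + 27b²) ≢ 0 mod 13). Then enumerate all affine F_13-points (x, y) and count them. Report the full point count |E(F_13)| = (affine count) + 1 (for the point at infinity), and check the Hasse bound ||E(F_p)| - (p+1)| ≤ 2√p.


Affine points = {(0, 5), (0, 8), (1, 4), (1, 9), (2, 0), (3, 3), (3, 10), (4, 6), (4, 7), (5, 3), (5, 10), (6, 5), (6, 8), (7, 5), (7, 8), (9, 1), (9, 12)}; affine count = 17; |E(F_13)| = 18.

Discriminant check: Δ ∝ 4a³ + 27b² = 4·3³ + 27·12² = 4·27 + 27·144 ≡ 5 (mod 13). Nonzero ⇒ E is nonsingular.
For each x ∈ F_13, compute rhs = x³ + 3·x + 12 mod 13, then count y ∈ F_13 with y² ≡ rhs.
  x = 0: rhs = 12, matching y values: 5, 8 (2 points).
  x = 1: rhs = 3, matching y values: 4, 9 (2 points).
  x = 2: rhs = 0, matching y values: 0 (1 points).
  x = 3: rhs = 9, matching y values: 3, 10 (2 points).
  x = 4: rhs = 10, matching y values: 6, 7 (2 points).
  x = 5: rhs = 9, matching y values: 3, 10 (2 points).
  x = 6: rhs = 12, matching y values: 5, 8 (2 points).
  x = 7: rhs = 12, matching y values: 5, 8 (2 points).
  x = 8: rhs = 2, matching y values: none (0 points).
  x = 9: rhs = 1, matching y values: 1, 12 (2 points).
  x = 10: rhs = 2, matching y values: none (0 points).
  x = 11: rhs = 11, matching y values: none (0 points).
  x = 12: rhs = 8, matching y values: none (0 points).
Total affine count: 17.
Full point count |E(F_13)| = 17 + 1 = 18.
Hasse bound: |18 − (13+1)| = |4| = 4 ≤ 2√13 ≈ 7.2111 ✓.


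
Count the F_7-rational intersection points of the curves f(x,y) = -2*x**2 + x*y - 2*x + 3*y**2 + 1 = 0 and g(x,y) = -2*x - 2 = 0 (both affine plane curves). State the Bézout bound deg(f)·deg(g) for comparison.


Common zeros: ∅; count = 0; Bézout bound = 2.

deg(f) = 2, deg(g) = 1, so Bézout bound = 2.
Scan x ∈ F_7. For each x, list the y ∈ F_7 with f(x, y) ≡ 0 and those with g(x, y) ≡ 0 (mod 7); the common zeros in that column are the intersection.
  x = 0: f ≡ 0 at y ∈ {3, 4}; g ≡ 0 at y ∈ ∅; common: ∅.
  x = 1: f ≡ 0 at y ∈ {4, 5}; g ≡ 0 at y ∈ ∅; common: ∅.
  x = 2: f ≡ 0 at y ∈ ∅; g ≡ 0 at y ∈ ∅; common: ∅.
  x = 3: f ≡ 0 at y ∈ ∅; g ≡ 0 at y ∈ ∅; common: ∅.
  x = 4: f ≡ 0 at y ∈ {3, 5}; g ≡ 0 at y ∈ ∅; common: ∅.
  x = 5: f ≡ 0 at y ∈ ∅; g ≡ 0 at y ∈ ∅; common: ∅.
  x = 6: f ≡ 0 at y ∈ ∅; g ≡ 0 at y ∈ {0, 1, 2, 3, 4, 5, 6}; common: ∅.
Collecting: common zeros = ∅, so the count is 0.
Comparison with the Bézout bound: 0 ≤ 2 = deg(f)·deg(g), as expected for curves with no common component (the affine F_7-count falls short of the bound because intersections may lie at infinity, over extension fields, or carry multiplicity).


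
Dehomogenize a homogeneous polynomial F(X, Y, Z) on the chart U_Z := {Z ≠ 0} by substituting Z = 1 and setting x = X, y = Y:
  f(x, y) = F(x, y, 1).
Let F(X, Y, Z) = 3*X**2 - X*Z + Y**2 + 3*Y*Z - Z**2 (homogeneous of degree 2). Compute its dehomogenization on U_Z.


f(x, y) = 3*x**2 - x + y**2 + 3*y - 1

On U_Z we set Z = 1. Each monomial c·X^i·Y^j·Z^k in F becomes c·x^i·y^j·1^k = c·x^i·y^j.
Substituting Z = 1: F(X, Y, 1) = 3*x**2 - x + y**2 + 3*y - 1.
Note: deg(f) ≤ deg(F) = 2; strict inequality happens when F is divisible by Z (lost terms).


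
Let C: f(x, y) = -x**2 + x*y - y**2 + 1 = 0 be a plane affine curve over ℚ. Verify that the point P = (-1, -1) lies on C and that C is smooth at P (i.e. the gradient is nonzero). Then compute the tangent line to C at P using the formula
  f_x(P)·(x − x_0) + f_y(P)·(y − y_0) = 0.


Tangent line at P: x + y + 2 = 0.

Step 1: f(-1, -1) = 0, so P lies on C.
Step 2: partial derivatives
  f_x(x, y) = -2*x + y, f_y(x, y) = x - 2*y.
  f_x(P) = 1, f_y(P) = 1 (gradient nonzero, so P is smooth).
Step 3: tangent line at P: 1·(x − -1) + 1·(y − -1) = 0.
Expanding: x + y + 2 = 0.


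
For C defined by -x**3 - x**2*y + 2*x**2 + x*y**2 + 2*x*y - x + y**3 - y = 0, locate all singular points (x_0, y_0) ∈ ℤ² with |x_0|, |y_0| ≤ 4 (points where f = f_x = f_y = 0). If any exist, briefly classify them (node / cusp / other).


Singular points: {(1, 0)}; classification: node.

Compute partial derivatives:
  f_x = -3*x**2 - 2*x*y + 4*x + y**2 + 2*y - 1.
  f_y = -x**2 + 2*x*y + 2*x + 3*y**2 - 1.
Scan x_0 ∈ {−4, ..., 4}. For each x_0, f_y(x_0, y) is a polynomial in y; find its integer roots y ∈ {−4, ..., 4}, then test f_x and f at those candidates.
  x = -4: f_y(-4, y) = 3*y**2 - 8*y - 25; no integer root y with |y| ≤ 4.
  x = -3: f_y(-3, y) = 3*y**2 - 6*y - 16; no integer root y with |y| ≤ 4.
  x = -2: f_y(-2, y) = 3*y**2 - 4*y - 9; no integer root y with |y| ≤ 4.
  x = -1: f_y(-1, y) = 3*y**2 - 2*y - 4; no integer root y with |y| ≤ 4.
  x = 0: f_y(0, y) = 3*y**2 - 1; no integer root y with |y| ≤ 4.
  x = 1: f_y(1, y) = 3*y**2 + 2*y; vanishes at y ∈ {0}. (1, 0): f_x = 0, f = 0 — SINGULAR.
  x = 2: f_y(2, y) = 3*y**2 + 4*y - 1; no integer root y with |y| ≤ 4.
  x = 3: f_y(3, y) = 3*y**2 + 6*y - 4; no integer root y with |y| ≤ 4.
  x = 4: f_y(4, y) = 3*y**2 + 8*y - 9; no integer root y with |y| ≤ 4.
Only singular point on the grid: (1, 0).
Classify: substitute x = 1 + u, y = 0 + v and expand: f = -u**3 - u**2*v - u**2 + u*v**2 + v**3 + v**2.
No constant or linear terms (consistent with a singular point). Quadratic part: -u**2 + v**2. Cubic part: -u**3 - u**2*v + u*v**2 + v**3.
The quadratic part v**2 - u**2 = (v − u)(v + u) splits into two distinct linear factors, so there are two distinct tangent lines y − 0 = ±(x − 1) — this is a node (ordinary double point).
Classification: node.


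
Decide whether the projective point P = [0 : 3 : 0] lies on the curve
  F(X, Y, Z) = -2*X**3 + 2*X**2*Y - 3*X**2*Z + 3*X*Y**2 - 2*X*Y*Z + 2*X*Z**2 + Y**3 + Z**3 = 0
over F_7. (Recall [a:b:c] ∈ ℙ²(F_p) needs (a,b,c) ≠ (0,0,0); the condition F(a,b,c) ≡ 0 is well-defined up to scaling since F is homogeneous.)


F(0,3,0) ≡ 6 (mod 7); P is NOT on the curve.

Evaluate F(0, 3, 0) term-by-term (mod 7).
  -2*X**3 ↦ -2·0·1·1 = 0
  2*X**2*Y ↦ 2·0·3·1 = 0
  -3*X**2*Z ↦ -3·0·1·0 = 0
  3*X*Y**2 ↦ 3·0·9·1 = 0
  -2*X*Y*Z ↦ -2·0·3·0 = 0
  2*X*Z**2 ↦ 2·0·1·0 = 0
  Y**3 ↦ 1·1·27·1 = 27
  Z**3 ↦ 1·1·1·0 = 0
Sum: F(0, 3, 0) = (0) + (0) + (0) + (0) + (0) + (0) + (27) + (0) = 27.
Reducing mod 7: 27 ≡ 6 (mod 7).
Since F(a, b, c) ≡ 6 ≠ 0 (mod 7), P does NOT lie on the curve.


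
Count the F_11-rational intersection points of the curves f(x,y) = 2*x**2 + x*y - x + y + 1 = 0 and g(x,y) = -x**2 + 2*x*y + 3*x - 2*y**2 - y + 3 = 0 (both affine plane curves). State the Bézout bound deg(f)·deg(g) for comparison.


Common zeros: {(6, 3)}; count = 1; Bézout bound = 4.

deg(f) = 2, deg(g) = 2, so Bézout bound = 4.
Scan x ∈ F_11. For each x, list the y ∈ F_11 with f(x, y) ≡ 0 and those with g(x, y) ≡ 0 (mod 11); the common zeros in that column are the intersection.
  x = 0: f ≡ 0 at y ∈ {10}; g ≡ 0 at y ∈ {1, 4}; common: ∅.
  x = 1: f ≡ 0 at y ∈ {10}; g ≡ 0 at y ∈ ∅; common: ∅.
  x = 2: f ≡ 0 at y ∈ {5}; g ≡ 0 at y ∈ {8, 10}; common: ∅.
  x = 3: f ≡ 0 at y ∈ {7}; g ≡ 0 at y ∈ {3, 5}; common: ∅.
  x = 4: f ≡ 0 at y ∈ {3}; g ≡ 0 at y ∈ ∅; common: ∅.
  x = 5: f ≡ 0 at y ∈ {7}; g ≡ 0 at y ∈ {1, 9}; common: ∅.
  x = 6: f ≡ 0 at y ∈ {3}; g ≡ 0 at y ∈ {3, 8}; common: {3}.
  x = 7: f ≡ 0 at y ∈ {5}; g ≡ 0 at y ∈ ∅; common: ∅.
  x = 8: f ≡ 0 at y ∈ {0}; g ≡ 0 at y ∈ ∅; common: ∅.
  x = 9: f ≡ 0 at y ∈ {0}; g ≡ 0 at y ∈ ∅; common: ∅.
  x = 10: f ≡ 0 at y ∈ ∅; g ≡ 0 at y ∈ {5, 10}; common: ∅.
Collecting: common zeros = {(6, 3)}, so the count is 1.
Comparison with the Bézout bound: 1 ≤ 4 = deg(f)·deg(g), as expected for curves with no common component (the affine F_11-count falls short of the bound because intersections may lie at infinity, over extension fields, or carry multiplicity).


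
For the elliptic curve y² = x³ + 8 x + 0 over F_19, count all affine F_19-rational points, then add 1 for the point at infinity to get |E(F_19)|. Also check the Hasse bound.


Affine points = {(0, 0), (1, 3), (1, 16), (2, 9), (2, 10), (4, 1), (4, 18), (6, 6), (6, 13), (7, 0), (8, 5), (8, 14), (10, 4), (10, 15), (12, 0), (14, 5), (14, 14), (16, 5), (16, 14)}; affine count = 19; |E(F_19)| = 20.

Discriminant check: Δ ∝ 4a³ + 27b² = 4·8³ + 27·0² = 4·512 + 27·0 ≡ 15 (mod 19). Nonzero ⇒ E is nonsingular.
For each x ∈ F_19, compute rhs = x³ + 8·x + 0 mod 19, then count y ∈ F_19 with y² ≡ rhs.
  x = 0: rhs = 0, matching y values: 0 (1 points).
  x = 1: rhs = 9, matching y values: 3, 16 (2 points).
  x = 2: rhs = 5, matching y values: 9, 10 (2 points).
  x = 3: rhs = 13, matching y values: none (0 points).
  x = 4: rhs = 1, matching y values: 1, 18 (2 points).
  x = 5: rhs = 13, matching y values: none (0 points).
  x = 6: rhs = 17, matching y values: 6, 13 (2 points).
  x = 7: rhs = 0, matching y values: 0 (1 points).
  x = 8: rhs = 6, matching y values: 5, 14 (2 points).
  x = 9: rhs = 3, matching y values: none (0 points).
  x = 10: rhs = 16, matching y values: 4, 15 (2 points).
  x = 11: rhs = 13, matching y values: none (0 points).
  x = 12: rhs = 0, matching y values: 0 (1 points).
  x = 13: rhs = 2, matching y values: none (0 points).
  x = 14: rhs = 6, matching y values: 5, 14 (2 points).
  x = 15: rhs = 18, matching y values: none (0 points).
  x = 16: rhs = 6, matching y values: 5, 14 (2 points).
  x = 17: rhs = 14, matching y values: none (0 points).
  x = 18: rhs = 10, matching y values: none (0 points).
Total affine count: 19.
Full point count |E(F_19)| = 19 + 1 = 20.
Hasse bound: |20 − (19+1)| = |0| = 0 ≤ 2√19 ≈ 8.7178 ✓.


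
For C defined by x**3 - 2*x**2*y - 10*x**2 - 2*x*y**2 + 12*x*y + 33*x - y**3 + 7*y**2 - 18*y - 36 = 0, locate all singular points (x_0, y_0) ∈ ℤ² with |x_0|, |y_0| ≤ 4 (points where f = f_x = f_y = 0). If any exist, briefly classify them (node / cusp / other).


Singular points: {(3, 0)}; classification: node.

Compute partial derivatives:
  f_x = 3*x**2 - 4*x*y - 20*x - 2*y**2 + 12*y + 33.
  f_y = -2*x**2 - 4*x*y + 12*x - 3*y**2 + 14*y - 18.
Scan x_0 ∈ {−4, ..., 4}. For each x_0, f_y(x_0, y) is a polynomial in y; find its integer roots y ∈ {−4, ..., 4}, then test f_x and f at those candidates.
  x = -4: f_y(-4, y) = -3*y**2 + 30*y - 98; no integer root y with |y| ≤ 4.
  x = -3: f_y(-3, y) = -3*y**2 + 26*y - 72; no integer root y with |y| ≤ 4.
  x = -2: f_y(-2, y) = -3*y**2 + 22*y - 50; no integer root y with |y| ≤ 4.
  x = -1: f_y(-1, y) = -3*y**2 + 18*y - 32; no integer root y with |y| ≤ 4.
  x = 0: f_y(0, y) = -3*y**2 + 14*y - 18; no integer root y with |y| ≤ 4.
  x = 1: f_y(1, y) = -3*y**2 + 10*y - 8; vanishes at y ∈ {2}. (1, 2): f_x = 24 ≠ 0.
  x = 2: f_y(2, y) = -3*y**2 + 6*y - 2; no integer root y with |y| ≤ 4.
  x = 3: f_y(3, y) = -3*y**2 + 2*y; vanishes at y ∈ {0}. (3, 0): f_x = 0, f = 0 — SINGULAR.
  x = 4: f_y(4, y) = -3*y**2 - 2*y - 2; no integer root y with |y| ≤ 4.
Only singular point on the grid: (3, 0).
Classify: substitute x = 3 + u, y = 0 + v and expand: f = u**3 - 2*u**2*v - u**2 - 2*u*v**2 - v**3 + v**2.
No constant or linear terms (consistent with a singular point). Quadratic part: -u**2 + v**2. Cubic part: u**3 - 2*u**2*v - 2*u*v**2 - v**3.
The quadratic part v**2 - u**2 = (v − u)(v + u) splits into two distinct linear factors, so there are two distinct tangent lines y − 0 = ±(x − 3) — this is a node (ordinary double point).
Classification: node.


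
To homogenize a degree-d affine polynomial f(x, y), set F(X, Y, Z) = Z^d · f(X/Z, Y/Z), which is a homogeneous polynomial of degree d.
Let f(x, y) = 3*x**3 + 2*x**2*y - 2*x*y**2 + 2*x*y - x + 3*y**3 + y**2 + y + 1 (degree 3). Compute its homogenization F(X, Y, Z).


F(X, Y, Z) = 3*X**3 + 2*X**2*Y - 2*X*Y**2 + 2*X*Y*Z - X*Z**2 + 3*Y**3 + Y**2*Z + Y*Z**2 + Z**3

deg(f) = 3.
Substitute x = X/Z, y = Y/Z into f, then multiply by Z^3.
  monomial 3·x^3·y^0 ↦ 3·X^3·Y^0·Z^0.
  monomial 2·x^2·y^1 ↦ 2·X^2·Y^1·Z^0.
  monomial -2·x^1·y^2 ↦ -2·X^1·Y^2·Z^0.
  monomial 2·x^1·y^1 ↦ 2·X^1·Y^1·Z^1.
  monomial -1·x^1·y^0 ↦ -1·X^1·Y^0·Z^2.
  monomial 3·x^0·y^3 ↦ 3·X^0·Y^3·Z^0.
  monomial 1·x^0·y^2 ↦ 1·X^0·Y^2·Z^1.
  monomial 1·x^0·y^1 ↦ 1·X^0·Y^1·Z^2.
  monomial 1·x^0·y^0 ↦ 1·X^0·Y^0·Z^3.
Collecting: F(X, Y, Z) = 3*X**3 + 2*X**2*Y - 2*X*Y**2 + 2*X*Y*Z - X*Z**2 + 3*Y**3 + Y**2*Z + Y*Z**2 + Z**3.


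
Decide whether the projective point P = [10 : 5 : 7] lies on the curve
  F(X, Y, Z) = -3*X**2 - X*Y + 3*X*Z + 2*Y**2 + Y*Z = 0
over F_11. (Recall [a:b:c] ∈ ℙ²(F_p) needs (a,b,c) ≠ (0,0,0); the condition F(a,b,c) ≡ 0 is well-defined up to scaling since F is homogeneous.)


F(10,5,7) ≡ 0 (mod 11); P is on the curve.

Evaluate F(10, 5, 7) term-by-term (mod 11).
  -3*X**2 ↦ -3·100·1·1 = -300
  -X*Y ↦ -1·10·5·1 = -50
  3*X*Z ↦ 3·10·1·7 = 210
  2*Y**2 ↦ 2·1·25·1 = 50
  Y*Z ↦ 1·1·5·7 = 35
Sum: F(10, 5, 7) = (-300) + (-50) + (210) + (50) + (35) = -55.
Reducing mod 11: -55 ≡ 0 (mod 11).
Since F(a, b, c) ≡ 0 (mod 11), P lies on the curve.


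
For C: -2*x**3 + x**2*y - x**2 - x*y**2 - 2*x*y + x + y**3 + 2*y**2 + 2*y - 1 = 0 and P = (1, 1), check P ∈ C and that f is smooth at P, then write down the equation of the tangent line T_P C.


Tangent line at P: -8*x + 6*y + 2 = 0.

Step 1: f(1, 1) = 0, so P lies on C.
Step 2: partial derivatives
  f_x(x, y) = -6*x**2 + 2*x*y - 2*x - y**2 - 2*y + 1, f_y(x, y) = x**2 - 2*x*y - 2*x + 3*y**2 + 4*y + 2.
  f_x(P) = -8, f_y(P) = 6 (gradient nonzero, so P is smooth).
Step 3: tangent line at P: -8·(x − 1) + 6·(y − 1) = 0.
Expanding: -8*x + 6*y + 2 = 0.


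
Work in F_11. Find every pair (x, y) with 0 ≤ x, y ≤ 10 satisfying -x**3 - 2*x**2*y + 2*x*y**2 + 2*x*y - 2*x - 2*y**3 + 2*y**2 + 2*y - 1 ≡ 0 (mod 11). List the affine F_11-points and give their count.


Affine F_11-points: {(1, 1), (1, 2), (1, 10), (2, 1), (6, 1), (8, 2), (9, 0), (9, 2), (9, 8), (10, 9)}; count = 10.

For each of the 121 pairs (x, y) ∈ F_11², evaluate f(x, y) mod 11. Record the zeros.
  x = 0: [0↦10, 1↦1, 2↦6, 3↦2, 4↦10, 5↦7, 6↦3, 7↦8, 8↦10, 9↦8, 10↦1]  zeros at y ∈ ∅
  x = 1: [0↦7, 1↦0, 2↦0, 3↦6, 4↦6, 5↦10, 6↦6, 7↦4, 8↦3, 9↦2, 10↦0]  zeros at y ∈ {1, 2, 10}
  x = 2: [0↦9, 1↦0, 2↦2, 3↦3, 4↦2, 5↦9, 6↦1, 7↦10, 8↦2, 9↦9, 10↦8]  zeros at y ∈ {1}
  x = 3: [0↦10, 1↦6, 2↦6, 3↦9, 4↦3, 5↦9, 6↦4, 7↦9, 8↦1, 9↦1, 10↦8]  zeros at y ∈ ∅
  x = 4: [0↦4, 1↦1, 2↦6, 3↦7, 4↦3, 5↦4, 6↦9, 7↦6, 8↦5, 9↦5, 10↦5]  zeros at y ∈ ∅
  x = 5: [0↦7, 1↦1, 2↦7, 3↦2, 4↦7, 5↦10, 6↦10, 7↦6, 8↦8, 9↦4, 10↦4]  zeros at y ∈ ∅
  x = 6: [0↦2, 1↦0, 2↦3, 3↦10, 4↦9, 5↦10, 6↦1, 7↦3, 8↦4, 9↦3, 10↦10]  zeros at y ∈ {1}
  x = 7: [0↦5, 1↦3, 2↦10, 3↦3, 4↦3, 5↦9, 6↦9, 7↦2, 8↦9, 9↦7, 10↦6]  zeros at y ∈ ∅
  x = 8: [0↦10, 1↦4, 2↦0, 3↦8, 4↦5, 5↦1, 6↦6, 7↦8, 8↦6, 9↦10, 10↦8]  zeros at y ∈ {2}
  x = 9: [0↦0, 1↦8, 2↦0, 3↦8, 4↦9, 5↦2, 6↦8, 7↦4, 8↦0, 9↦6, 10↦10]  zeros at y ∈ {0, 2, 8}
  x = 10: [0↦2, 1↦9, 2↦4, 3↦8, 4↦9, 5↦6, 6↦9, 7↦6, 8↦7, 9↦0, 10↦6]  zeros at y ∈ {9}
Collecting zeros: affine points = {(1, 1), (1, 2), (1, 10), (2, 1), (6, 1), (8, 2), (9, 0), (9, 2), (9, 8), (10, 9)}.
Total count |C(F_11)_aff| = 10.


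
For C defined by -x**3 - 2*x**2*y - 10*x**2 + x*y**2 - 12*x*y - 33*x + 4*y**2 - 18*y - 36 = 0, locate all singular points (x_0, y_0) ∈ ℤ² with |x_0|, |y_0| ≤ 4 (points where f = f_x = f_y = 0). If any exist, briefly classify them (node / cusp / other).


Singular points: {(-3, 0)}; classification: node.

Compute partial derivatives:
  f_x = -3*x**2 - 4*x*y - 20*x + y**2 - 12*y - 33.
  f_y = -2*x**2 + 2*x*y - 12*x + 8*y - 18.
Scan x_0 ∈ {−4, ..., 4}. For each x_0, f_y(x_0, y) is a polynomial in y; find its integer roots y ∈ {−4, ..., 4}, then test f_x and f at those candidates.
  x = -4: f_y(-4, y) = -2; no integer root y with |y| ≤ 4.
  x = -3: f_y(-3, y) = 2*y; vanishes at y ∈ {0}. (-3, 0): f_x = 0, f = 0 — SINGULAR.
  x = -2: f_y(-2, y) = 4*y - 2; no integer root y with |y| ≤ 4.
  x = -1: f_y(-1, y) = 6*y - 8; no integer root y with |y| ≤ 4.
  x = 0: f_y(0, y) = 8*y - 18; no integer root y with |y| ≤ 4.
  x = 1: f_y(1, y) = 10*y - 32; no integer root y with |y| ≤ 4.
  x = 2: f_y(2, y) = 12*y - 50; no integer root y with |y| ≤ 4.
  x = 3: f_y(3, y) = 14*y - 72; no integer root y with |y| ≤ 4.
  x = 4: f_y(4, y) = 16*y - 98; no integer root y with |y| ≤ 4.
Only singular point on the grid: (-3, 0).
Classify: substitute x = -3 + u, y = 0 + v and expand: f = -u**3 - 2*u**2*v - u**2 + u*v**2 + v**2.
No constant or linear terms (consistent with a singular point). Quadratic part: -u**2 + v**2. Cubic part: -u**3 - 2*u**2*v + u*v**2.
The quadratic part v**2 - u**2 = (v − u)(v + u) splits into two distinct linear factors, so there are two distinct tangent lines y − 0 = ±(x − -3) — this is a node (ordinary double point).
Classification: node.


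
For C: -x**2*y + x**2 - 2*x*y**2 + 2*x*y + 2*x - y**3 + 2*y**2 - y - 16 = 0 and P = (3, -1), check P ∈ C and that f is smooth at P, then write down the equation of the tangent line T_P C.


Tangent line at P: 10*x + y - 29 = 0.

Step 1: f(3, -1) = 0, so P lies on C.
Step 2: partial derivatives
  f_x(x, y) = -2*x*y + 2*x - 2*y**2 + 2*y + 2, f_y(x, y) = -x**2 - 4*x*y + 2*x - 3*y**2 + 4*y - 1.
  f_x(P) = 10, f_y(P) = 1 (gradient nonzero, so P is smooth).
Step 3: tangent line at P: 10·(x − 3) + 1·(y − -1) = 0.
Expanding: 10*x + y - 29 = 0.


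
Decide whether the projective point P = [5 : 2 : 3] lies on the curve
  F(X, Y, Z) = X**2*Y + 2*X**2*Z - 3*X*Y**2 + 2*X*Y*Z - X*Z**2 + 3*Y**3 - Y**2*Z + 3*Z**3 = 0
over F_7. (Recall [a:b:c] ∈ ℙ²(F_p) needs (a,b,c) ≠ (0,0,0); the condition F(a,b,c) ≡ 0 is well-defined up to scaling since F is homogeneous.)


F(5,2,3) ≡ 3 (mod 7); P is NOT on the curve.

Evaluate F(5, 2, 3) term-by-term (mod 7).
  X**2*Y ↦ 1·25·2·1 = 50
  2*X**2*Z ↦ 2·25·1·3 = 150
  -3*X*Y**2 ↦ -3·5·4·1 = -60
  2*X*Y*Z ↦ 2·5·2·3 = 60
  -X*Z**2 ↦ -1·5·1·9 = -45
  3*Y**3 ↦ 3·1·8·1 = 24
  -Y**2*Z ↦ -1·1·4·3 = -12
  3*Z**3 ↦ 3·1·1·27 = 81
Sum: F(5, 2, 3) = (50) + (150) + (-60) + (60) + (-45) + (24) + (-12) + (81) = 248.
Reducing mod 7: 248 ≡ 3 (mod 7).
Since F(a, b, c) ≡ 3 ≠ 0 (mod 7), P does NOT lie on the curve.


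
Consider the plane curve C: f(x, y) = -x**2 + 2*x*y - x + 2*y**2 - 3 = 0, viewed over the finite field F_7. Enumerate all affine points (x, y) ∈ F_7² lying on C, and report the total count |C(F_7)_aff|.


Affine F_7-points: {(1, 2), (1, 4), (2, 2), (2, 3), (3, 1), (3, 3), (5, 1), (6, 4)}; count = 8.

For each of the 49 pairs (x, y) ∈ F_7², evaluate f(x, y) mod 7. Record the zeros.
  x = 0: [0↦4, 1↦6, 2↦5, 3↦1, 4↦1, 5↦5, 6↦6]  zeros at y ∈ ∅
  x = 1: [0↦2, 1↦6, 2↦0, 3↦5, 4↦0, 5↦6, 6↦2]  zeros at y ∈ {2, 4}
  x = 2: [0↦5, 1↦4, 2↦0, 3↦0, 4↦4, 5↦5, 6↦3]  zeros at y ∈ {2, 3}
  x = 3: [0↦6, 1↦0, 2↦5, 3↦0, 4↦6, 5↦2, 6↦2]  zeros at y ∈ {1, 3}
  x = 4: [0↦5, 1↦1, 2↦1, 3↦5, 4↦6, 5↦4, 6↦6]  zeros at y ∈ ∅
  x = 5: [0↦2, 1↦0, 2↦2, 3↦1, 4↦4, 5↦4, 6↦1]  zeros at y ∈ {1}
  x = 6: [0↦4, 1↦4, 2↦1, 3↦2, 4↦0, 5↦2, 6↦1]  zeros at y ∈ {4}
Collecting zeros: affine points = {(1, 2), (1, 4), (2, 2), (2, 3), (3, 1), (3, 3), (5, 1), (6, 4)}.
Total count |C(F_7)_aff| = 8.


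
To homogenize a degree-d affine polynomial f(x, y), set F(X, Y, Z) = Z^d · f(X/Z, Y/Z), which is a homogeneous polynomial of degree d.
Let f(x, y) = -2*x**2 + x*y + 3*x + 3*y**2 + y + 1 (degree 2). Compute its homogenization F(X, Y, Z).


F(X, Y, Z) = -2*X**2 + X*Y + 3*X*Z + 3*Y**2 + Y*Z + Z**2

deg(f) = 2.
Substitute x = X/Z, y = Y/Z into f, then multiply by Z^2.
  monomial -2·x^2·y^0 ↦ -2·X^2·Y^0·Z^0.
  monomial 1·x^1·y^1 ↦ 1·X^1·Y^1·Z^0.
  monomial 3·x^1·y^0 ↦ 3·X^1·Y^0·Z^1.
  monomial 3·x^0·y^2 ↦ 3·X^0·Y^2·Z^0.
  monomial 1·x^0·y^1 ↦ 1·X^0·Y^1·Z^1.
  monomial 1·x^0·y^0 ↦ 1·X^0·Y^0·Z^2.
Collecting: F(X, Y, Z) = -2*X**2 + X*Y + 3*X*Z + 3*Y**2 + Y*Z + Z**2.


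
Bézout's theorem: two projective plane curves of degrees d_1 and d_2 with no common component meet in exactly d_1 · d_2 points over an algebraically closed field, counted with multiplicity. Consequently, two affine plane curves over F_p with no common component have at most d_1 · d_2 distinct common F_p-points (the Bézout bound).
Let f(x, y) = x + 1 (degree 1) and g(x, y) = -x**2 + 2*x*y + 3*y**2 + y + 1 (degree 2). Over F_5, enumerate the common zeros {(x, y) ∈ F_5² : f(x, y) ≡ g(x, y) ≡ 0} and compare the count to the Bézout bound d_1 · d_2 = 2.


Common zeros: {(4, 0), (4, 2)}; count = 2; Bézout bound = 2.

deg(f) = 1, deg(g) = 2, so Bézout bound = 2.
Scan x ∈ F_5. For each x, list the y ∈ F_5 with f(x, y) ≡ 0 and those with g(x, y) ≡ 0 (mod 5); the common zeros in that column are the intersection.
  x = 0: f ≡ 0 at y ∈ ∅; g ≡ 0 at y ∈ {1, 2}; common: ∅.
  x = 1: f ≡ 0 at y ∈ ∅; g ≡ 0 at y ∈ {0, 4}; common: ∅.
  x = 2: f ≡ 0 at y ∈ ∅; g ≡ 0 at y ∈ {1, 4}; common: ∅.
  x = 3: f ≡ 0 at y ∈ ∅; g ≡ 0 at y ∈ {3}; common: ∅.
  x = 4: f ≡ 0 at y ∈ {0, 1, 2, 3, 4}; g ≡ 0 at y ∈ {0, 2}; common: {0, 2}.
Collecting: common zeros = {(4, 0), (4, 2)}, so the count is 2.
Comparison with the Bézout bound: 2 ≤ 2 = deg(f)·deg(g), as expected for curves with no common component (the bound is attained).


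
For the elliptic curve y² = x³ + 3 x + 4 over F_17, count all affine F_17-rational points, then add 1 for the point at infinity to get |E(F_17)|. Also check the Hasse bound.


Affine points = {(0, 2), (0, 15), (1, 5), (1, 12), (2, 1), (2, 16), (5, 5), (5, 12), (6, 0), (8, 8), (8, 9), (11, 5), (11, 12), (12, 0), (13, 8), (13, 9), (14, 6), (14, 11), (16, 0)}; affine count = 19; |E(F_17)| = 20.

Discriminant check: Δ ∝ 4a³ + 27b² = 4·3³ + 27·4² = 4·27 + 27·16 ≡ 13 (mod 17). Nonzero ⇒ E is nonsingular.
For each x ∈ F_17, compute rhs = x³ + 3·x + 4 mod 17, then count y ∈ F_17 with y² ≡ rhs.
  x = 0: rhs = 4, matching y values: 2, 15 (2 points).
  x = 1: rhs = 8, matching y values: 5, 12 (2 points).
  x = 2: rhs = 1, matching y values: 1, 16 (2 points).
  x = 3: rhs = 6, matching y values: none (0 points).
  x = 4: rhs = 12, matching y values: none (0 points).
  x = 5: rhs = 8, matching y values: 5, 12 (2 points).
  x = 6: rhs = 0, matching y values: 0 (1 points).
  x = 7: rhs = 11, matching y values: none (0 points).
  x = 8: rhs = 13, matching y values: 8, 9 (2 points).
  x = 9: rhs = 12, matching y values: none (0 points).
  x = 10: rhs = 14, matching y values: none (0 points).
  x = 11: rhs = 8, matching y values: 5, 12 (2 points).
  x = 12: rhs = 0, matching y values: 0 (1 points).
  x = 13: rhs = 13, matching y values: 8, 9 (2 points).
  x = 14: rhs = 2, matching y values: 6, 11 (2 points).
  x = 15: rhs = 7, matching y values: none (0 points).
  x = 16: rhs = 0, matching y values: 0 (1 points).
Total affine count: 19.
Full point count |E(F_17)| = 19 + 1 = 20.
Hasse bound: |20 − (17+1)| = |2| = 2 ≤ 2√17 ≈ 8.2462 ✓.


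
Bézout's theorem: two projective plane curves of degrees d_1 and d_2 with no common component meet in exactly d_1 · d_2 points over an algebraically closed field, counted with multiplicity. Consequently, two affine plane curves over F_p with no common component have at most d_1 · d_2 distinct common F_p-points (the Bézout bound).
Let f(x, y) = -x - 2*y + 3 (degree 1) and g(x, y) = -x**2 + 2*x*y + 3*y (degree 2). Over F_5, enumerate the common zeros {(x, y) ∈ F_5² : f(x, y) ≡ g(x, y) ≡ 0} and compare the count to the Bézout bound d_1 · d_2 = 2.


Common zeros: ∅; count = 0; Bézout bound = 2.

deg(f) = 1, deg(g) = 2, so Bézout bound = 2.
Scan x ∈ F_5. For each x, list the y ∈ F_5 with f(x, y) ≡ 0 and those with g(x, y) ≡ 0 (mod 5); the common zeros in that column are the intersection.
  x = 0: f ≡ 0 at y ∈ {4}; g ≡ 0 at y ∈ {0}; common: ∅.
  x = 1: f ≡ 0 at y ∈ {1}; g ≡ 0 at y ∈ ∅; common: ∅.
  x = 2: f ≡ 0 at y ∈ {3}; g ≡ 0 at y ∈ {2}; common: ∅.
  x = 3: f ≡ 0 at y ∈ {0}; g ≡ 0 at y ∈ {1}; common: ∅.
  x = 4: f ≡ 0 at y ∈ {2}; g ≡ 0 at y ∈ {1}; common: ∅.
Collecting: common zeros = ∅, so the count is 0.
Comparison with the Bézout bound: 0 ≤ 2 = deg(f)·deg(g), as expected for curves with no common component (the affine F_5-count falls short of the bound because intersections may lie at infinity, over extension fields, or carry multiplicity).


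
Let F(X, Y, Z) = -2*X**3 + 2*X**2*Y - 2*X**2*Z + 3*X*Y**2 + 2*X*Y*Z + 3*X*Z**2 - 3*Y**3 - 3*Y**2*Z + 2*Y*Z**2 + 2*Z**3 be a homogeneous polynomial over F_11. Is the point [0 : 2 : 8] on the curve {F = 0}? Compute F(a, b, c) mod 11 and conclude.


F(0,2,8) ≡ 5 (mod 11); P is NOT on the curve.

Evaluate F(0, 2, 8) term-by-term (mod 11).
  -2*X**3 ↦ -2·0·1·1 = 0
  2*X**2*Y ↦ 2·0·2·1 = 0
  -2*X**2*Z ↦ -2·0·1·8 = 0
  3*X*Y**2 ↦ 3·0·4·1 = 0
  2*X*Y*Z ↦ 2·0·2·8 = 0
  3*X*Z**2 ↦ 3·0·1·64 = 0
  -3*Y**3 ↦ -3·1·8·1 = -24
  -3*Y**2*Z ↦ -3·1·4·8 = -96
  2*Y*Z**2 ↦ 2·1·2·64 = 256
  2*Z**3 ↦ 2·1·1·512 = 1024
Sum: F(0, 2, 8) = (0) + (0) + (0) + (0) + (0) + (0) + (-24) + (-96) + (256) + (1024) = 1160.
Reducing mod 11: 1160 ≡ 5 (mod 11).
Since F(a, b, c) ≡ 5 ≠ 0 (mod 11), P does NOT lie on the curve.


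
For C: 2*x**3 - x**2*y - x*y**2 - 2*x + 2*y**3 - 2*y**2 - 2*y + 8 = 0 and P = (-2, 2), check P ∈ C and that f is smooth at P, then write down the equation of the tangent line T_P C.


Tangent line at P: 26*x + 18*y + 16 = 0.

Step 1: f(-2, 2) = 0, so P lies on C.
Step 2: partial derivatives
  f_x(x, y) = 6*x**2 - 2*x*y - y**2 - 2, f_y(x, y) = -x**2 - 2*x*y + 6*y**2 - 4*y - 2.
  f_x(P) = 26, f_y(P) = 18 (gradient nonzero, so P is smooth).
Step 3: tangent line at P: 26·(x − -2) + 18·(y − 2) = 0.
Expanding: 26*x + 18*y + 16 = 0.


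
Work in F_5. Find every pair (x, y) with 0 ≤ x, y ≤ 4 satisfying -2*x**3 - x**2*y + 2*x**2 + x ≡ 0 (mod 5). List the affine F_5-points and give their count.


Affine F_5-points: {(0, 0), (0, 1), (0, 2), (0, 3), (0, 4), (1, 1), (2, 1), (3, 3), (4, 3)}; count = 9.

For each of the 25 pairs (x, y) ∈ F_5², evaluate f(x, y) mod 5. Record the zeros.
  x = 0: [0↦0, 1↦0, 2↦0, 3↦0, 4↦0]  zeros at y ∈ {0, 1, 2, 3, 4}
  x = 1: [0↦1, 1↦0, 2↦4, 3↦3, 4↦2]  zeros at y ∈ {1}
  x = 2: [0↦4, 1↦0, 2↦1, 3↦2, 4↦3]  zeros at y ∈ {1}
  x = 3: [0↦2, 1↦3, 2↦4, 3↦0, 4↦1]  zeros at y ∈ {3}
  x = 4: [0↦3, 1↦2, 2↦1, 3↦0, 4↦4]  zeros at y ∈ {3}
Collecting zeros: affine points = {(0, 0), (0, 1), (0, 2), (0, 3), (0, 4), (1, 1), (2, 1), (3, 3), (4, 3)}.
Total count |C(F_5)_aff| = 9.


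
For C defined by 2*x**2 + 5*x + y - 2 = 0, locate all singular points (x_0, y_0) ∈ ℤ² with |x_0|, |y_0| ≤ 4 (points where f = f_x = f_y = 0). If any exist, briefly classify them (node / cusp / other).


No singular points in the scanned grid; C is smooth there.

Compute partial derivatives:
  f_x = 4*x + 5.
  f_y = 1.
f_y = 1 is a nonzero constant, so f_y never vanishes: no point (x, y) can satisfy f = f_x = f_y = 0. In particular no (x, y) ∈ {−4, ..., 4}² is singular; the curve is smooth.


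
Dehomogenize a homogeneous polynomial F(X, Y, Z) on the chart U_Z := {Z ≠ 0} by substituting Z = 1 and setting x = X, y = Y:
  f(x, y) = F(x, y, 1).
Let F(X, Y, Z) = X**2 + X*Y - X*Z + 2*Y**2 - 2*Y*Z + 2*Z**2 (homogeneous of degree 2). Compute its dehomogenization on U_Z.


f(x, y) = x**2 + x*y - x + 2*y**2 - 2*y + 2

On U_Z we set Z = 1. Each monomial c·X^i·Y^j·Z^k in F becomes c·x^i·y^j·1^k = c·x^i·y^j.
Substituting Z = 1: F(X, Y, 1) = x**2 + x*y - x + 2*y**2 - 2*y + 2.
Note: deg(f) ≤ deg(F) = 2; strict inequality happens when F is divisible by Z (lost terms).


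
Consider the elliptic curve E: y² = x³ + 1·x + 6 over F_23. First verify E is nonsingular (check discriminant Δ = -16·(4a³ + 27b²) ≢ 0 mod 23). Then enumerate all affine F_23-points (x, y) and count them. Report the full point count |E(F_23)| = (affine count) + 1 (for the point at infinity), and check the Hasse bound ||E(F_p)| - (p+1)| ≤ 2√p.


Affine points = {(0, 11), (0, 12), (1, 10), (1, 13), (2, 4), (2, 19), (3, 6), (3, 17), (9, 10), (9, 13), (10, 2), (10, 21), (13, 10), (13, 13), (14, 2), (14, 21), (16, 1), (16, 22), (22, 2), (22, 21)}; affine count = 20; |E(F_23)| = 21.

Discriminant check: Δ ∝ 4a³ + 27b² = 4·1³ + 27·6² = 4·1 + 27·36 ≡ 10 (mod 23). Nonzero ⇒ E is nonsingular.
For each x ∈ F_23, compute rhs = x³ + 1·x + 6 mod 23, then count y ∈ F_23 with y² ≡ rhs.
  x = 0: rhs = 6, matching y values: 11, 12 (2 points).
  x = 1: rhs = 8, matching y values: 10, 13 (2 points).
  x = 2: rhs = 16, matching y values: 4, 19 (2 points).
  x = 3: rhs = 13, matching y values: 6, 17 (2 points).
  x = 4: rhs = 5, matching y values: none (0 points).
  x = 5: rhs = 21, matching y values: none (0 points).
  x = 6: rhs = 21, matching y values: none (0 points).
  x = 7: rhs = 11, matching y values: none (0 points).
  x = 8: rhs = 20, matching y values: none (0 points).
  x = 9: rhs = 8, matching y values: 10, 13 (2 points).
  x = 10: rhs = 4, matching y values: 2, 21 (2 points).
  x = 11: rhs = 14, matching y values: none (0 points).
  x = 12: rhs = 21, matching y values: none (0 points).
  x = 13: rhs = 8, matching y values: 10, 13 (2 points).
  x = 14: rhs = 4, matching y values: 2, 21 (2 points).
  x = 15: rhs = 15, matching y values: none (0 points).
  x = 16: rhs = 1, matching y values: 1, 22 (2 points).
  x = 17: rhs = 14, matching y values: none (0 points).
  x = 18: rhs = 14, matching y values: none (0 points).
  x = 19: rhs = 7, matching y values: none (0 points).
  x = 20: rhs = 22, matching y values: none (0 points).
  x = 21: rhs = 19, matching y values: none (0 points).
  x = 22: rhs = 4, matching y values: 2, 21 (2 points).
Total affine count: 20.
Full point count |E(F_23)| = 20 + 1 = 21.
Hasse bound: |21 − (23+1)| = |-3| = 3 ≤ 2√23 ≈ 9.5917 ✓.
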